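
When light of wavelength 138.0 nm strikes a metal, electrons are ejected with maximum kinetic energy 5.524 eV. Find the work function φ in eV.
3.46 eV

From Einstein's photoelectric equation: KE_max = hf - φ = hc/λ - φ

Rearranging for φ:
φ = hc/λ - KE_max

Calculate photon energy:
E_photon = hc/λ = 8.9844 eV

Therefore:
φ = 8.9844 - 5.524 = 3.46 eV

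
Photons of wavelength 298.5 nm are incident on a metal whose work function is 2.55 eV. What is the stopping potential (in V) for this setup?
1.6036 V

The stopping potential V_s satisfies: eV_s = KE_max

First, find KE_max using Einstein's equation:
E_photon = hc/λ = 4.1536 eV
KE_max = E_photon - φ = 4.1536 - 2.55 = 1.6036 eV

Since eV_s = KE_max:
V_s = KE_max/e = 1.6036 V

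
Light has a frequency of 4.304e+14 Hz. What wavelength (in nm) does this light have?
696.54 nm

Using the wave equation: c = fλ

Solving for wavelength:
λ = c/f = (3×10⁸ m/s) / (4.304e+14 Hz)
λ = 696.54 nm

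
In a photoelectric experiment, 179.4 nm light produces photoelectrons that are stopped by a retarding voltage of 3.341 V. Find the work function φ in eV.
3.57 eV

The stopping potential gives the maximum kinetic energy: KE_max = eV_s = 3.341 eV

From Einstein's photoelectric equation: KE_max = hc/λ - φ
Rearranging: φ = hc/λ - KE_max

Calculate photon energy:
E_photon = hc/λ = (6.626×10⁻³⁴ J·s)(3×10⁸ m/s) / (179.4×10⁻⁹ m) = 6.9110 eV

Therefore:
φ = 6.9110 - 3.341 = 3.57 eV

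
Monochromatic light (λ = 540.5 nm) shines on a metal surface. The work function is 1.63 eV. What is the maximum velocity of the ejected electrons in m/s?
4.8325e+05 m/s

First, find the maximum kinetic energy:
E_photon = hc/λ = 2.2939 eV
KE_max = E_photon - φ = 2.2939 - 1.63 = 0.6639 eV

Convert to Joules: KE_max = 0.6639 × 1.602×10⁻¹⁹ J = 1.0637e-19 J

Then use KE = ½mv² to find velocity:
v = √(2·KE/m) = √(2 × 1.0637e-19 J / 9.109e-31 kg)
v = 4.8325e+05 m/s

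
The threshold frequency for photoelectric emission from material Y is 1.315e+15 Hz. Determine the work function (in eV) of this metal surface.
5.44 eV

At the threshold frequency, photon energy equals work function:
φ = hf₀

Calculating:
φ = (6.626×10⁻³⁴ J·s)(1.315e+15 Hz)
φ = 5.44 eV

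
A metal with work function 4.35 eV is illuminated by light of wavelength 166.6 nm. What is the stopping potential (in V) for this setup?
3.0920 V

The stopping potential V_s satisfies: eV_s = KE_max

First, find KE_max using Einstein's equation:
E_photon = hc/λ = 7.4420 eV
KE_max = E_photon - φ = 7.4420 - 4.35 = 3.0920 eV

Since eV_s = KE_max:
V_s = KE_max/e = 3.0920 V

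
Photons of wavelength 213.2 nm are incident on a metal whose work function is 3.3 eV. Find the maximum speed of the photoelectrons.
9.4065e+05 m/s

First, find the maximum kinetic energy:
E_photon = hc/λ = 5.8154 eV
KE_max = E_photon - φ = 5.8154 - 3.3 = 2.5154 eV

Convert to Joules: KE_max = 2.5154 × 1.602×10⁻¹⁹ J = 4.0301e-19 J

Then use KE = ½mv² to find velocity:
v = √(2·KE/m) = √(2 × 4.0301e-19 J / 9.109e-31 kg)
v = 9.4065e+05 m/s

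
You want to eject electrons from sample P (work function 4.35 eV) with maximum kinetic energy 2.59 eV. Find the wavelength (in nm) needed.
178.65 nm

From Einstein's equation: KE_max = hc/λ - φ

Rearranging for λ:
hc/λ = KE_max + φ
λ = hc/(KE_max + φ)

Required photon energy:
E_photon = KE_max + φ = 2.59 + 4.35 = 6.94 eV

Required wavelength:
λ = hc/E_photon = (6.626×10⁻³⁴)(3×10⁸) / (6.94 × 1.602×10⁻¹⁹)
λ = 178.65 nm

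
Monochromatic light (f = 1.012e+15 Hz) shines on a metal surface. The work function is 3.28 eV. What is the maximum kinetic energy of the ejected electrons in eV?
0.9053 eV

Using Einstein's photoelectric equation: KE_max = hf - φ

First, calculate the photon energy:
E_photon = hf = (6.626×10⁻³⁴ J·s)(1.012e+15 Hz)
E_photon = 4.1853 eV

Then, the maximum kinetic energy:
KE_max = E_photon - φ = 4.1853 eV - 3.28 eV = 0.9053 eV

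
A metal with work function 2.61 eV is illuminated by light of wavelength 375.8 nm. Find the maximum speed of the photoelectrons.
4.9238e+05 m/s

First, find the maximum kinetic energy:
E_photon = hc/λ = 3.2992 eV
KE_max = E_photon - φ = 3.2992 - 2.61 = 0.6892 eV

Convert to Joules: KE_max = 0.6892 × 1.602×10⁻¹⁹ J = 1.1042e-19 J

Then use KE = ½mv² to find velocity:
v = √(2·KE/m) = √(2 × 1.1042e-19 J / 9.109e-31 kg)
v = 4.9238e+05 m/s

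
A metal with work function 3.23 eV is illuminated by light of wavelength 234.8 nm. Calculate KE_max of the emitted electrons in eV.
2.0504 eV

Using Einstein's photoelectric equation: KE_max = hf - φ = hc/λ - φ

First, calculate the photon energy:
E_photon = hc/λ = (6.626×10⁻³⁴ J·s)(3×10⁸ m/s) / (234.8×10⁻⁹ m)
E_photon = 5.2804 eV

Then, the maximum kinetic energy:
KE_max = E_photon - φ = 5.2804 eV - 3.23 eV = 2.0504 eV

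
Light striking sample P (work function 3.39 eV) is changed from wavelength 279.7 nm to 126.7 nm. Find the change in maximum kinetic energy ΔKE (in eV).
5.3529 eV

Using Einstein's equation: KE_max = hc/λ - φ

For λ₁ = 279.7 nm:
KE₁ = hc/λ₁ - φ = 4.4328 - 3.39 = 1.0428 eV

For λ₂ = 126.7 nm:
KE₂ = hc/λ₂ - φ = 9.7857 - 3.39 = 6.3957 eV

Change in KE:
ΔKE = KE₂ - KE₁ = 6.3957 - 1.0428 = 5.3529 eV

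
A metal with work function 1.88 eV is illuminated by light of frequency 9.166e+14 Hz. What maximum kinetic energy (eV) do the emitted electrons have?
1.9108 eV

Using Einstein's photoelectric equation: KE_max = hf - φ

First, calculate the photon energy:
E_photon = hf = (6.626×10⁻³⁴ J·s)(9.166e+14 Hz)
E_photon = 3.7908 eV

Then, the maximum kinetic energy:
KE_max = E_photon - φ = 3.7908 eV - 1.88 eV = 1.9108 eV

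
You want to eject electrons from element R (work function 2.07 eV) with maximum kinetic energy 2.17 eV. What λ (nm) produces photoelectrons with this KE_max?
292.42 nm

From Einstein's equation: KE_max = hc/λ - φ

Rearranging for λ:
hc/λ = KE_max + φ
λ = hc/(KE_max + φ)

Required photon energy:
E_photon = KE_max + φ = 2.17 + 2.07 = 4.24 eV

Required wavelength:
λ = hc/E_photon = (6.626×10⁻³⁴)(3×10⁸) / (4.24 × 1.602×10⁻¹⁹)
λ = 292.42 nm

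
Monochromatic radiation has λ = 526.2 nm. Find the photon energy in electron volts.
2.3562 eV

Using E = hf = hc/λ:

E = hc/λ = (6.626×10⁻³⁴ J·s)(3×10⁸ m/s) / (526.2×10⁻⁹ m)
E = 2.3562 eV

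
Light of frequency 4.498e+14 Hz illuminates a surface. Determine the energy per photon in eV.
1.8602 eV

Using E = hf:

E = hf = (6.626×10⁻³⁴ J·s)(4.498e+14 Hz)
E = 1.8602 eV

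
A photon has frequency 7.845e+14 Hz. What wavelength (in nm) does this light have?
382.14 nm

Using the wave equation: c = fλ

Solving for wavelength:
λ = c/f = (3×10⁸ m/s) / (7.845e+14 Hz)
λ = 382.14 nm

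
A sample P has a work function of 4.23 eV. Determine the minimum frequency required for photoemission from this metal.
1.0228e+15 Hz

The threshold frequency is when the photon energy equals the work function:
hf₀ = φ

Solving for f₀:
f₀ = φ/h = (4.23 eV × 1.602×10⁻¹⁹ J/eV) / (6.626×10⁻³⁴ J·s)
f₀ = 1.0228e+15 Hz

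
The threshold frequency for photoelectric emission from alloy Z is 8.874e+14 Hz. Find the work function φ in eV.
3.67 eV

At the threshold frequency, photon energy equals work function:
φ = hf₀

Calculating:
φ = (6.626×10⁻³⁴ J·s)(8.874e+14 Hz)
φ = 3.67 eV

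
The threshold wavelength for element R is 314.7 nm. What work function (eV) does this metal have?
3.94 eV

At the threshold wavelength, photon energy equals work function:
φ = hc/λ₀

Calculating:
φ = (6.626×10⁻³⁴ J·s)(3×10⁸ m/s) / (314.7×10⁻⁹ m)
φ = 3.94 eV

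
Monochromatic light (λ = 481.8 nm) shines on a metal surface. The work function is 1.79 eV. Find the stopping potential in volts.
0.7834 V

The stopping potential V_s satisfies: eV_s = KE_max

First, find KE_max using Einstein's equation:
E_photon = hc/λ = 2.5734 eV
KE_max = E_photon - φ = 2.5734 - 1.79 = 0.7834 eV

Since eV_s = KE_max:
V_s = KE_max/e = 0.7834 V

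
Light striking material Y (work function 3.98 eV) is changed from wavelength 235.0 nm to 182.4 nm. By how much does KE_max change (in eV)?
1.5215 eV

Using Einstein's equation: KE_max = hc/λ - φ

For λ₁ = 235.0 nm:
KE₁ = hc/λ₁ - φ = 5.2759 - 3.98 = 1.2959 eV

For λ₂ = 182.4 nm:
KE₂ = hc/λ₂ - φ = 6.7974 - 3.98 = 2.8174 eV

Change in KE:
ΔKE = KE₂ - KE₁ = 2.8174 - 1.2959 = 1.5215 eV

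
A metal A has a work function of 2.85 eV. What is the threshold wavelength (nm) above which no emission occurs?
435.03 nm

The threshold wavelength is when the photon energy equals the work function:
hc/λ₀ = φ

Solving for λ₀:
λ₀ = hc/φ = (6.626×10⁻³⁴ J·s)(3×10⁸ m/s) / (2.85 eV × 1.602×10⁻¹⁹ J/eV)
λ₀ = 435.03 nm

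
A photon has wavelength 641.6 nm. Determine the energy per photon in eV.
1.9324 eV

Using E = hf = hc/λ:

E = hc/λ = (6.626×10⁻³⁴ J·s)(3×10⁸ m/s) / (641.6×10⁻⁹ m)
E = 1.9324 eV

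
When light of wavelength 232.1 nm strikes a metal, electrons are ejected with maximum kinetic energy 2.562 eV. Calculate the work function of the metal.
2.78 eV

From Einstein's photoelectric equation: KE_max = hf - φ = hc/λ - φ

Rearranging for φ:
φ = hc/λ - KE_max

Calculate photon energy:
E_photon = hc/λ = 5.3418 eV

Therefore:
φ = 5.3418 - 2.562 = 2.78 eV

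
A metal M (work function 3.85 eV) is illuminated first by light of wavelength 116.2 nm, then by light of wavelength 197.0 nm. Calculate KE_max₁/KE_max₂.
2.7909

Using Einstein's equation: KE_max = hc/λ - φ

For λ₁ = 116.2 nm:
E₁ = hc/λ₁ = 10.6699 eV
KE₁ = E₁ - φ = 10.6699 - 3.85 = 6.8199 eV

For λ₂ = 197.0 nm:
E₂ = hc/λ₂ = 6.2936 eV
KE₂ = E₂ - φ = 6.2936 - 3.85 = 2.4436 eV

Ratio: KE₁/KE₂ = 6.8199/2.4436 = 2.7909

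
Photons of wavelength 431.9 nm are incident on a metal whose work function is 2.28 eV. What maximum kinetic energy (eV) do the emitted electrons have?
0.5907 eV

Using Einstein's photoelectric equation: KE_max = hf - φ = hc/λ - φ

First, calculate the photon energy:
E_photon = hc/λ = (6.626×10⁻³⁴ J·s)(3×10⁸ m/s) / (431.9×10⁻⁹ m)
E_photon = 2.8707 eV

Then, the maximum kinetic energy:
KE_max = E_photon - φ = 2.8707 eV - 2.28 eV = 0.5907 eV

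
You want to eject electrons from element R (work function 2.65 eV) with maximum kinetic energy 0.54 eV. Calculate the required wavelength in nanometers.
388.67 nm

From Einstein's equation: KE_max = hc/λ - φ

Rearranging for λ:
hc/λ = KE_max + φ
λ = hc/(KE_max + φ)

Required photon energy:
E_photon = KE_max + φ = 0.54 + 2.65 = 3.19 eV

Required wavelength:
λ = hc/E_photon = (6.626×10⁻³⁴)(3×10⁸) / (3.19 × 1.602×10⁻¹⁹)
λ = 388.67 nm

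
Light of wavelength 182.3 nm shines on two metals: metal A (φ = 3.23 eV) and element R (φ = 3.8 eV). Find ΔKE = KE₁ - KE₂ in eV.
0.5700 eV

Using KE_max = hc/λ - φ for each metal:

Photon energy: E = hc/λ = 6.8011 eV

For metal A (φ₁ = 3.23 eV):
KE₁ = E - φ₁ = 6.8011 - 3.23 = 3.5711 eV

For element R (φ₂ = 3.8 eV):
KE₂ = E - φ₂ = 6.8011 - 3.8 = 3.0011 eV

Difference:
ΔKE = KE₁ - KE₂ = 3.5711 - 3.0011 = 0.5700 eV

Note: The difference equals the difference in work functions: 3.8 - 3.23 = 0.57 eV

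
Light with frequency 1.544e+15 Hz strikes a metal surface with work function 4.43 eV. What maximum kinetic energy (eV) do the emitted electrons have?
1.9555 eV

Using Einstein's photoelectric equation: KE_max = hf - φ

First, calculate the photon energy:
E_photon = hf = (6.626×10⁻³⁴ J·s)(1.544e+15 Hz)
E_photon = 6.3855 eV

Then, the maximum kinetic energy:
KE_max = E_photon - φ = 6.3855 eV - 4.43 eV = 1.9555 eV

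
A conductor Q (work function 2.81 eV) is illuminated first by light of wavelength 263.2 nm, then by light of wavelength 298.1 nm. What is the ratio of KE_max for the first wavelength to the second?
1.4088

Using Einstein's equation: KE_max = hc/λ - φ

For λ₁ = 263.2 nm:
E₁ = hc/λ₁ = 4.7106 eV
KE₁ = E₁ - φ = 4.7106 - 2.81 = 1.9006 eV

For λ₂ = 298.1 nm:
E₂ = hc/λ₂ = 4.1591 eV
KE₂ = E₂ - φ = 4.1591 - 2.81 = 1.3491 eV

Ratio: KE₁/KE₂ = 1.9006/1.3491 = 1.4088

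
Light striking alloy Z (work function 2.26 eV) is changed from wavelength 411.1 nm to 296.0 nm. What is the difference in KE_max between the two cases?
1.1727 eV

Using Einstein's equation: KE_max = hc/λ - φ

For λ₁ = 411.1 nm:
KE₁ = hc/λ₁ - φ = 3.0159 - 2.26 = 0.7559 eV

For λ₂ = 296.0 nm:
KE₂ = hc/λ₂ - φ = 4.1887 - 2.26 = 1.9287 eV

Change in KE:
ΔKE = KE₂ - KE₁ = 1.9287 - 0.7559 = 1.1727 eV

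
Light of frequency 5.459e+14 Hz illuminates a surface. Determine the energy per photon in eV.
2.2577 eV

Using E = hf:

E = hf = (6.626×10⁻³⁴ J·s)(5.459e+14 Hz)
E = 2.2577 eV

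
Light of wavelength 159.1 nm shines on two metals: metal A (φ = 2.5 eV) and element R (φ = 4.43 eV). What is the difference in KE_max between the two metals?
1.9300 eV

Using KE_max = hc/λ - φ for each metal:

Photon energy: E = hc/λ = 7.7928 eV

For metal A (φ₁ = 2.5 eV):
KE₁ = E - φ₁ = 7.7928 - 2.5 = 5.2928 eV

For element R (φ₂ = 4.43 eV):
KE₂ = E - φ₂ = 7.7928 - 4.43 = 3.3628 eV

Difference:
ΔKE = KE₁ - KE₂ = 5.2928 - 3.3628 = 1.9300 eV

Note: The difference equals the difference in work functions: 4.43 - 2.5 = 1.93 eV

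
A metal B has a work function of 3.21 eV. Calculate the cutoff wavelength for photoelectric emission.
386.24 nm

The threshold wavelength is when the photon energy equals the work function:
hc/λ₀ = φ

Solving for λ₀:
λ₀ = hc/φ = (6.626×10⁻³⁴ J·s)(3×10⁸ m/s) / (3.21 eV × 1.602×10⁻¹⁹ J/eV)
λ₀ = 386.24 nm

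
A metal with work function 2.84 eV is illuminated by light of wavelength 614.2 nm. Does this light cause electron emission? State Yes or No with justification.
No

For photoemission, the photon energy must exceed the work function.

Photon energy: E = hc/λ = 2.0186 eV
Work function: φ = 2.84 eV

Since E_photon (2.0186 eV) < φ (2.84 eV), photoemission will NOT occur.
The threshold wavelength is λ₀ = hc/φ = 436.6 nm.
Since 614.2 nm > 436.6 nm, the photons lack sufficient energy.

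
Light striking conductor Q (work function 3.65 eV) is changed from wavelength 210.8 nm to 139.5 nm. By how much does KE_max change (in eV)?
3.0062 eV

Using Einstein's equation: KE_max = hc/λ - φ

For λ₁ = 210.8 nm:
KE₁ = hc/λ₁ - φ = 5.8816 - 3.65 = 2.2316 eV

For λ₂ = 139.5 nm:
KE₂ = hc/λ₂ - φ = 8.8878 - 3.65 = 5.2378 eV

Change in KE:
ΔKE = KE₂ - KE₁ = 5.2378 - 2.2316 = 3.0062 eV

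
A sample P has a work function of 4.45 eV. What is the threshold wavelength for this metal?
278.62 nm

The threshold wavelength is when the photon energy equals the work function:
hc/λ₀ = φ

Solving for λ₀:
λ₀ = hc/φ = (6.626×10⁻³⁴ J·s)(3×10⁸ m/s) / (4.45 eV × 1.602×10⁻¹⁹ J/eV)
λ₀ = 278.62 nm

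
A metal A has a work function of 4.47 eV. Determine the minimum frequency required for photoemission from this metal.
1.0808e+15 Hz

The threshold frequency is when the photon energy equals the work function:
hf₀ = φ

Solving for f₀:
f₀ = φ/h = (4.47 eV × 1.602×10⁻¹⁹ J/eV) / (6.626×10⁻³⁴ J·s)
f₀ = 1.0808e+15 Hz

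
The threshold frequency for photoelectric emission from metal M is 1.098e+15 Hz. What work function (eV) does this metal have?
4.54 eV

At the threshold frequency, photon energy equals work function:
φ = hf₀

Calculating:
φ = (6.626×10⁻³⁴ J·s)(1.098e+15 Hz)
φ = 4.54 eV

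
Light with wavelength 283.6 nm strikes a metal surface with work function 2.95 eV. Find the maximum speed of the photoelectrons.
7.0720e+05 m/s

First, find the maximum kinetic energy:
E_photon = hc/λ = 4.3718 eV
KE_max = E_photon - φ = 4.3718 - 2.95 = 1.4218 eV

Convert to Joules: KE_max = 1.4218 × 1.602×10⁻¹⁹ J = 2.2780e-19 J

Then use KE = ½mv² to find velocity:
v = √(2·KE/m) = √(2 × 2.2780e-19 J / 9.109e-31 kg)
v = 7.0720e+05 m/s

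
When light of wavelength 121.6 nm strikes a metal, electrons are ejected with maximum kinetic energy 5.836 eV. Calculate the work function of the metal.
4.36 eV

From Einstein's photoelectric equation: KE_max = hf - φ = hc/λ - φ

Rearranging for φ:
φ = hc/λ - KE_max

Calculate photon energy:
E_photon = hc/λ = 10.1961 eV

Therefore:
φ = 10.1961 - 5.836 = 4.36 eV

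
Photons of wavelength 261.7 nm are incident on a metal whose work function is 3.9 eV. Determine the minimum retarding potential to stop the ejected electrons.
0.8376 V

The stopping potential V_s satisfies: eV_s = KE_max

First, find KE_max using Einstein's equation:
E_photon = hc/λ = 4.7376 eV
KE_max = E_photon - φ = 4.7376 - 3.9 = 0.8376 eV

Since eV_s = KE_max:
V_s = KE_max/e = 0.8376 V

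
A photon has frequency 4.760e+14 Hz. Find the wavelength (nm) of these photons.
629.82 nm

Using the wave equation: c = fλ

Solving for wavelength:
λ = c/f = (3×10⁸ m/s) / (4.760e+14 Hz)
λ = 629.82 nm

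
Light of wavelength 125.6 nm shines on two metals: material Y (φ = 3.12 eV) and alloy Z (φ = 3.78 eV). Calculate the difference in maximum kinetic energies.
0.6600 eV

Using KE_max = hc/λ - φ for each metal:

Photon energy: E = hc/λ = 9.8714 eV

For material Y (φ₁ = 3.12 eV):
KE₁ = E - φ₁ = 9.8714 - 3.12 = 6.7514 eV

For alloy Z (φ₂ = 3.78 eV):
KE₂ = E - φ₂ = 9.8714 - 3.78 = 6.0914 eV

Difference:
ΔKE = KE₁ - KE₂ = 6.7514 - 6.0914 = 0.6600 eV

Note: The difference equals the difference in work functions: 3.78 - 3.12 = 0.66 eV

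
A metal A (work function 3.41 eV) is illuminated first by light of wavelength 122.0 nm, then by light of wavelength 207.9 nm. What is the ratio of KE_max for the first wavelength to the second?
2.6443

Using Einstein's equation: KE_max = hc/λ - φ

For λ₁ = 122.0 nm:
E₁ = hc/λ₁ = 10.1626 eV
KE₁ = E₁ - φ = 10.1626 - 3.41 = 6.7526 eV

For λ₂ = 207.9 nm:
E₂ = hc/λ₂ = 5.9636 eV
KE₂ = E₂ - φ = 5.9636 - 3.41 = 2.5536 eV

Ratio: KE₁/KE₂ = 6.7526/2.5536 = 2.6443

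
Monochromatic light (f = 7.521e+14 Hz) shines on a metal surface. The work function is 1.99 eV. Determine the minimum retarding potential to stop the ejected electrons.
1.1204 V

The stopping potential V_s satisfies: eV_s = KE_max

First, find KE_max using Einstein's equation:
E_photon = hf = (6.626×10⁻³⁴ J·s)(7.521e+14 Hz) = 3.1104 eV
KE_max = E_photon - φ = 3.1104 - 1.99 = 1.1204 eV

Since eV_s = KE_max:
V_s = KE_max/e = 1.1204 V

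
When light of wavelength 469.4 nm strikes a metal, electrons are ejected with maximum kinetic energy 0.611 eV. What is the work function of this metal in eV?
2.03 eV

From Einstein's photoelectric equation: KE_max = hf - φ = hc/λ - φ

Rearranging for φ:
φ = hc/λ - KE_max

Calculate photon energy:
E_photon = hc/λ = 2.6413 eV

Therefore:
φ = 2.6413 - 0.611 = 2.03 eV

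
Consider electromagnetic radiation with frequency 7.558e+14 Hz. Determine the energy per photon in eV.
3.1257 eV

Using E = hf:

E = hf = (6.626×10⁻³⁴ J·s)(7.558e+14 Hz)
E = 3.1257 eV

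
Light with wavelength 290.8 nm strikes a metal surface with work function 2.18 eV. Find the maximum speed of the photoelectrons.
8.5611e+05 m/s

First, find the maximum kinetic energy:
E_photon = hc/λ = 4.2636 eV
KE_max = E_photon - φ = 4.2636 - 2.18 = 2.0836 eV

Convert to Joules: KE_max = 2.0836 × 1.602×10⁻¹⁹ J = 3.3382e-19 J

Then use KE = ½mv² to find velocity:
v = √(2·KE/m) = √(2 × 3.3382e-19 J / 9.109e-31 kg)
v = 8.5611e+05 m/s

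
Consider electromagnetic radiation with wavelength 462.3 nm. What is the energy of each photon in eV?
2.6819 eV

Using E = hf = hc/λ:

E = hc/λ = (6.626×10⁻³⁴ J·s)(3×10⁸ m/s) / (462.3×10⁻⁹ m)
E = 2.6819 eV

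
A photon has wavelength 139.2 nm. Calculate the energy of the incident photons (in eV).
8.9069 eV

Using E = hf = hc/λ:

E = hc/λ = (6.626×10⁻³⁴ J·s)(3×10⁸ m/s) / (139.2×10⁻⁹ m)
E = 8.9069 eV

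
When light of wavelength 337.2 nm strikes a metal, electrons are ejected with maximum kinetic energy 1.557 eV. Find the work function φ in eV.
2.12 eV

From Einstein's photoelectric equation: KE_max = hf - φ = hc/λ - φ

Rearranging for φ:
φ = hc/λ - KE_max

Calculate photon energy:
E_photon = hc/λ = 3.6769 eV

Therefore:
φ = 3.6769 - 1.557 = 2.12 eV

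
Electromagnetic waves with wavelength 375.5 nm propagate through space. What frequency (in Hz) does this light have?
7.9838e+14 Hz

Using the wave equation: c = fλ

Solving for frequency:
f = c/λ = (3×10⁸ m/s) / (375.5×10⁻⁹ m)
f = 7.9838e+14 Hz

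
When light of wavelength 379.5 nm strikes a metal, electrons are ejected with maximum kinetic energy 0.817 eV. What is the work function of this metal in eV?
2.45 eV

From Einstein's photoelectric equation: KE_max = hf - φ = hc/λ - φ

Rearranging for φ:
φ = hc/λ - KE_max

Calculate photon energy:
E_photon = hc/λ = 3.2670 eV

Therefore:
φ = 3.2670 - 0.817 = 2.45 eV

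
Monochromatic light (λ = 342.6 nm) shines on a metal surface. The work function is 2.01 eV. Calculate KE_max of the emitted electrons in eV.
1.6089 eV

Using Einstein's photoelectric equation: KE_max = hf - φ = hc/λ - φ

First, calculate the photon energy:
E_photon = hc/λ = (6.626×10⁻³⁴ J·s)(3×10⁸ m/s) / (342.6×10⁻⁹ m)
E_photon = 3.6189 eV

Then, the maximum kinetic energy:
KE_max = E_photon - φ = 3.6189 eV - 2.01 eV = 1.6089 eV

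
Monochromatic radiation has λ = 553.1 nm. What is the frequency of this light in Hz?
5.4202e+14 Hz

Using the wave equation: c = fλ

Solving for frequency:
f = c/λ = (3×10⁸ m/s) / (553.1×10⁻⁹ m)
f = 5.4202e+14 Hz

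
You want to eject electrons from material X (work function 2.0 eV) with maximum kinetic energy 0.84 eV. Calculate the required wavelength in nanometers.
436.56 nm

From Einstein's equation: KE_max = hc/λ - φ

Rearranging for λ:
hc/λ = KE_max + φ
λ = hc/(KE_max + φ)

Required photon energy:
E_photon = KE_max + φ = 0.84 + 2.0 = 2.84 eV

Required wavelength:
λ = hc/E_photon = (6.626×10⁻³⁴)(3×10⁸) / (2.84 × 1.602×10⁻¹⁹)
λ = 436.56 nm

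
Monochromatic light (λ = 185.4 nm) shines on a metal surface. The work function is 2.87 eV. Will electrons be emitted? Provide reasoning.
Yes

For photoemission, the photon energy must exceed the work function.

Photon energy: E = hc/λ = 6.6874 eV
Work function: φ = 2.87 eV

Since E_photon (6.6874 eV) > φ (2.87 eV), photoemission WILL occur.
The threshold wavelength is λ₀ = hc/φ = 432.0 nm.
Since 185.4 nm < 432.0 nm, the light has sufficient energy.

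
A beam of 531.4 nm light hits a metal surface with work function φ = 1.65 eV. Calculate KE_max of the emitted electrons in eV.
0.6832 eV

Using Einstein's photoelectric equation: KE_max = hf - φ = hc/λ - φ

First, calculate the photon energy:
E_photon = hc/λ = (6.626×10⁻³⁴ J·s)(3×10⁸ m/s) / (531.4×10⁻⁹ m)
E_photon = 2.3332 eV

Then, the maximum kinetic energy:
KE_max = E_photon - φ = 2.3332 eV - 1.65 eV = 0.6832 eV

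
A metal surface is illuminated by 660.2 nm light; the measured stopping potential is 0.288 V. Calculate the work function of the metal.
1.59 eV

The stopping potential gives the maximum kinetic energy: KE_max = eV_s = 0.288 eV

From Einstein's photoelectric equation: KE_max = hc/λ - φ
Rearranging: φ = hc/λ - KE_max

Calculate photon energy:
E_photon = hc/λ = (6.626×10⁻³⁴ J·s)(3×10⁸ m/s) / (660.2×10⁻⁹ m) = 1.8780 eV

Therefore:
φ = 1.8780 - 0.288 = 1.59 eV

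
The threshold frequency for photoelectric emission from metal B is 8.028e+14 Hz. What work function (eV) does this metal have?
3.32 eV

At the threshold frequency, photon energy equals work function:
φ = hf₀

Calculating:
φ = (6.626×10⁻³⁴ J·s)(8.028e+14 Hz)
φ = 3.32 eV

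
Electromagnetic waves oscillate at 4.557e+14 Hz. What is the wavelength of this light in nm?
657.87 nm

Using the wave equation: c = fλ

Solving for wavelength:
λ = c/f = (3×10⁸ m/s) / (4.557e+14 Hz)
λ = 657.87 nm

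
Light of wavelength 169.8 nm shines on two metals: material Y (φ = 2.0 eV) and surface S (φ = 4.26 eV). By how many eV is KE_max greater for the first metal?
2.2600 eV

Using KE_max = hc/λ - φ for each metal:

Photon energy: E = hc/λ = 7.3018 eV

For material Y (φ₁ = 2.0 eV):
KE₁ = E - φ₁ = 7.3018 - 2.0 = 5.3018 eV

For surface S (φ₂ = 4.26 eV):
KE₂ = E - φ₂ = 7.3018 - 4.26 = 3.0418 eV

Difference:
ΔKE = KE₁ - KE₂ = 5.3018 - 3.0418 = 2.2600 eV

Note: The difference equals the difference in work functions: 4.26 - 2.0 = 2.26 eV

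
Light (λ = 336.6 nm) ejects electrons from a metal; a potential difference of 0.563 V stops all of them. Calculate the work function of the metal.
3.12 eV

The stopping potential gives the maximum kinetic energy: KE_max = eV_s = 0.563 eV

From Einstein's photoelectric equation: KE_max = hc/λ - φ
Rearranging: φ = hc/λ - KE_max

Calculate photon energy:
E_photon = hc/λ = (6.626×10⁻³⁴ J·s)(3×10⁸ m/s) / (336.6×10⁻⁹ m) = 3.6834 eV

Therefore:
φ = 3.6834 - 0.563 = 3.12 eV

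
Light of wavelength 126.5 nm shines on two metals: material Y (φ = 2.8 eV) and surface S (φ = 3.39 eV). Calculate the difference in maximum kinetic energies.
0.5900 eV

Using KE_max = hc/λ - φ for each metal:

Photon energy: E = hc/λ = 9.8011 eV

For material Y (φ₁ = 2.8 eV):
KE₁ = E - φ₁ = 9.8011 - 2.8 = 7.0011 eV

For surface S (φ₂ = 3.39 eV):
KE₂ = E - φ₂ = 9.8011 - 3.39 = 6.4111 eV

Difference:
ΔKE = KE₁ - KE₂ = 7.0011 - 6.4111 = 0.5900 eV

Note: The difference equals the difference in work functions: 3.39 - 2.8 = 0.59 eV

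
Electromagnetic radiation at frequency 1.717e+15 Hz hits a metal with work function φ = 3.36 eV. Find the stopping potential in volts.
3.7409 V

The stopping potential V_s satisfies: eV_s = KE_max

First, find KE_max using Einstein's equation:
E_photon = hf = (6.626×10⁻³⁴ J·s)(1.717e+15 Hz) = 7.1009 eV
KE_max = E_photon - φ = 7.1009 - 3.36 = 3.7409 eV

Since eV_s = KE_max:
V_s = KE_max/e = 3.7409 V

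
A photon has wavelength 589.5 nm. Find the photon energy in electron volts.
2.1032 eV

Using E = hf = hc/λ:

E = hc/λ = (6.626×10⁻³⁴ J·s)(3×10⁸ m/s) / (589.5×10⁻⁹ m)
E = 2.1032 eV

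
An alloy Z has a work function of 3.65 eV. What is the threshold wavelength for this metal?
339.68 nm

The threshold wavelength is when the photon energy equals the work function:
hc/λ₀ = φ

Solving for λ₀:
λ₀ = hc/φ = (6.626×10⁻³⁴ J·s)(3×10⁸ m/s) / (3.65 eV × 1.602×10⁻¹⁹ J/eV)
λ₀ = 339.68 nm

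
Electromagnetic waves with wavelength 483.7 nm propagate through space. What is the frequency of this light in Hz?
6.1979e+14 Hz

Using the wave equation: c = fλ

Solving for frequency:
f = c/λ = (3×10⁸ m/s) / (483.7×10⁻⁹ m)
f = 6.1979e+14 Hz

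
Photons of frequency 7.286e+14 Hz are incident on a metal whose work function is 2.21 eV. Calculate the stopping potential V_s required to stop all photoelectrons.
0.8032 V

The stopping potential V_s satisfies: eV_s = KE_max

First, find KE_max using Einstein's equation:
E_photon = hf = (6.626×10⁻³⁴ J·s)(7.286e+14 Hz) = 3.0132 eV
KE_max = E_photon - φ = 3.0132 - 2.21 = 0.8032 eV

Since eV_s = KE_max:
V_s = KE_max/e = 0.8032 V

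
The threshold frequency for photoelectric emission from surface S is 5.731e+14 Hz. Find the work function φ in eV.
2.37 eV

At the threshold frequency, photon energy equals work function:
φ = hf₀

Calculating:
φ = (6.626×10⁻³⁴ J·s)(5.731e+14 Hz)
φ = 2.37 eV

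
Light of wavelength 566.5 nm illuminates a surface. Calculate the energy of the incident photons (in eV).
2.1886 eV

Using E = hf = hc/λ:

E = hc/λ = (6.626×10⁻³⁴ J·s)(3×10⁸ m/s) / (566.5×10⁻⁹ m)
E = 2.1886 eV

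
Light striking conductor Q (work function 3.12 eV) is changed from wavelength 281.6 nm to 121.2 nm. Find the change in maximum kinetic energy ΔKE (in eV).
5.8269 eV

Using Einstein's equation: KE_max = hc/λ - φ

For λ₁ = 281.6 nm:
KE₁ = hc/λ₁ - φ = 4.4028 - 3.12 = 1.2828 eV

For λ₂ = 121.2 nm:
KE₂ = hc/λ₂ - φ = 10.2297 - 3.12 = 7.1097 eV

Change in KE:
ΔKE = KE₂ - KE₁ = 7.1097 - 1.2828 = 5.8269 eV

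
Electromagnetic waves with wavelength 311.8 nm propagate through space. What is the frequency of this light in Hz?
9.6149e+14 Hz

Using the wave equation: c = fλ

Solving for frequency:
f = c/λ = (3×10⁸ m/s) / (311.8×10⁻⁹ m)
f = 9.6149e+14 Hz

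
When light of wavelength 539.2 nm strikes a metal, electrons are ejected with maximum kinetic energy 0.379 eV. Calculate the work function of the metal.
1.92 eV

From Einstein's photoelectric equation: KE_max = hf - φ = hc/λ - φ

Rearranging for φ:
φ = hc/λ - KE_max

Calculate photon energy:
E_photon = hc/λ = 2.2994 eV

Therefore:
φ = 2.2994 - 0.379 = 1.92 eV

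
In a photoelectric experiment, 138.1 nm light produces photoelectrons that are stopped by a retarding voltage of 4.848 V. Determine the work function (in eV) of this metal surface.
4.13 eV

The stopping potential gives the maximum kinetic energy: KE_max = eV_s = 4.848 eV

From Einstein's photoelectric equation: KE_max = hc/λ - φ
Rearranging: φ = hc/λ - KE_max

Calculate photon energy:
E_photon = hc/λ = (6.626×10⁻³⁴ J·s)(3×10⁸ m/s) / (138.1×10⁻⁹ m) = 8.9779 eV

Therefore:
φ = 8.9779 - 4.848 = 4.13 eV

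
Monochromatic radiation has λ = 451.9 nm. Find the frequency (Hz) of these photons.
6.6340e+14 Hz

Using the wave equation: c = fλ

Solving for frequency:
f = c/λ = (3×10⁸ m/s) / (451.9×10⁻⁹ m)
f = 6.6340e+14 Hz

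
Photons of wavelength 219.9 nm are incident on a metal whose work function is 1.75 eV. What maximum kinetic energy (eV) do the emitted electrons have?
3.8882 eV

Using Einstein's photoelectric equation: KE_max = hf - φ = hc/λ - φ

First, calculate the photon energy:
E_photon = hc/λ = (6.626×10⁻³⁴ J·s)(3×10⁸ m/s) / (219.9×10⁻⁹ m)
E_photon = 5.6382 eV

Then, the maximum kinetic energy:
KE_max = E_photon - φ = 5.6382 eV - 1.75 eV = 3.8882 eV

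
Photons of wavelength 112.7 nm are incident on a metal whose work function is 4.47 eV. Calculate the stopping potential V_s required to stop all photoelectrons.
6.5313 V

The stopping potential V_s satisfies: eV_s = KE_max

First, find KE_max using Einstein's equation:
E_photon = hc/λ = 11.0013 eV
KE_max = E_photon - φ = 11.0013 - 4.47 = 6.5313 eV

Since eV_s = KE_max:
V_s = KE_max/e = 6.5313 V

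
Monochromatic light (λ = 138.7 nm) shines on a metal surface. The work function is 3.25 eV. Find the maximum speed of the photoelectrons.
1.4146e+06 m/s

First, find the maximum kinetic energy:
E_photon = hc/λ = 8.9390 eV
KE_max = E_photon - φ = 8.9390 - 3.25 = 5.6890 eV

Convert to Joules: KE_max = 5.6890 × 1.602×10⁻¹⁹ J = 9.1148e-19 J

Then use KE = ½mv² to find velocity:
v = √(2·KE/m) = √(2 × 9.1148e-19 J / 9.109e-31 kg)
v = 1.4146e+06 m/s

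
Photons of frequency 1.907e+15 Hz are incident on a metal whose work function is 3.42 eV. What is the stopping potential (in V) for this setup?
4.4667 V

The stopping potential V_s satisfies: eV_s = KE_max

First, find KE_max using Einstein's equation:
E_photon = hf = (6.626×10⁻³⁴ J·s)(1.907e+15 Hz) = 7.8867 eV
KE_max = E_photon - φ = 7.8867 - 3.42 = 4.4667 eV

Since eV_s = KE_max:
V_s = KE_max/e = 4.4667 V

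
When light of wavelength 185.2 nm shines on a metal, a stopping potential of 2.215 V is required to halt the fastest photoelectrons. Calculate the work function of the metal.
4.48 eV

The stopping potential gives the maximum kinetic energy: KE_max = eV_s = 2.215 eV

From Einstein's photoelectric equation: KE_max = hc/λ - φ
Rearranging: φ = hc/λ - KE_max

Calculate photon energy:
E_photon = hc/λ = (6.626×10⁻³⁴ J·s)(3×10⁸ m/s) / (185.2×10⁻⁹ m) = 6.6946 eV

Therefore:
φ = 6.6946 - 2.215 = 4.48 eV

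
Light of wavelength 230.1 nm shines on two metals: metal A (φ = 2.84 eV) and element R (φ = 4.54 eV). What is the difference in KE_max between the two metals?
1.7000 eV

Using KE_max = hc/λ - φ for each metal:

Photon energy: E = hc/λ = 5.3883 eV

For metal A (φ₁ = 2.84 eV):
KE₁ = E - φ₁ = 5.3883 - 2.84 = 2.5483 eV

For element R (φ₂ = 4.54 eV):
KE₂ = E - φ₂ = 5.3883 - 4.54 = 0.8483 eV

Difference:
ΔKE = KE₁ - KE₂ = 2.5483 - 0.8483 = 1.7000 eV

Note: The difference equals the difference in work functions: 4.54 - 2.84 = 1.70 eV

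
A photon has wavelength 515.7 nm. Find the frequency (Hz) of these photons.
5.8133e+14 Hz

Using the wave equation: c = fλ

Solving for frequency:
f = c/λ = (3×10⁸ m/s) / (515.7×10⁻⁹ m)
f = 5.8133e+14 Hz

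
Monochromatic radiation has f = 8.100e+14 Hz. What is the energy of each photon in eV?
3.3499 eV

Using E = hf:

E = hf = (6.626×10⁻³⁴ J·s)(8.100e+14 Hz)
E = 3.3499 eV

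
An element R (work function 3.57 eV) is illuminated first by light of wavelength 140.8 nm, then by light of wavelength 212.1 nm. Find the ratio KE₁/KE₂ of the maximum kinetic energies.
2.3008

Using Einstein's equation: KE_max = hc/λ - φ

For λ₁ = 140.8 nm:
E₁ = hc/λ₁ = 8.8057 eV
KE₁ = E₁ - φ = 8.8057 - 3.57 = 5.2357 eV

For λ₂ = 212.1 nm:
E₂ = hc/λ₂ = 5.8456 eV
KE₂ = E₂ - φ = 5.8456 - 3.57 = 2.2756 eV

Ratio: KE₁/KE₂ = 5.2357/2.2756 = 2.3008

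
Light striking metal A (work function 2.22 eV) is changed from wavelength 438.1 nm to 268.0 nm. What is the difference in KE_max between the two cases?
1.7962 eV

Using Einstein's equation: KE_max = hc/λ - φ

For λ₁ = 438.1 nm:
KE₁ = hc/λ₁ - φ = 2.8300 - 2.22 = 0.6100 eV

For λ₂ = 268.0 nm:
KE₂ = hc/λ₂ - φ = 4.6263 - 2.22 = 2.4063 eV

Change in KE:
ΔKE = KE₂ - KE₁ = 2.4063 - 0.6100 = 1.7962 eV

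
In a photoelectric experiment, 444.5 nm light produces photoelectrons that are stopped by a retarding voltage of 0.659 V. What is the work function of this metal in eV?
2.13 eV

The stopping potential gives the maximum kinetic energy: KE_max = eV_s = 0.659 eV

From Einstein's photoelectric equation: KE_max = hc/λ - φ
Rearranging: φ = hc/λ - KE_max

Calculate photon energy:
E_photon = hc/λ = (6.626×10⁻³⁴ J·s)(3×10⁸ m/s) / (444.5×10⁻⁹ m) = 2.7893 eV

Therefore:
φ = 2.7893 - 0.659 = 2.13 eV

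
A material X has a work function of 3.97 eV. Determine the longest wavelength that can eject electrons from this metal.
312.30 nm

The threshold wavelength is when the photon energy equals the work function:
hc/λ₀ = φ

Solving for λ₀:
λ₀ = hc/φ = (6.626×10⁻³⁴ J·s)(3×10⁸ m/s) / (3.97 eV × 1.602×10⁻¹⁹ J/eV)
λ₀ = 312.30 nm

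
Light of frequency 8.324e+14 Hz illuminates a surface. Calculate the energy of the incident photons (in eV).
3.4425 eV

Using E = hf:

E = hf = (6.626×10⁻³⁴ J·s)(8.324e+14 Hz)
E = 3.4425 eV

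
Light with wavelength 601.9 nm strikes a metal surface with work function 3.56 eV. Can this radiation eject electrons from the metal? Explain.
No

For photoemission, the photon energy must exceed the work function.

Photon energy: E = hc/λ = 2.0599 eV
Work function: φ = 3.56 eV

Since E_photon (2.0599 eV) < φ (3.56 eV), photoemission will NOT occur.
The threshold wavelength is λ₀ = hc/φ = 348.3 nm.
Since 601.9 nm > 348.3 nm, the photons lack sufficient energy.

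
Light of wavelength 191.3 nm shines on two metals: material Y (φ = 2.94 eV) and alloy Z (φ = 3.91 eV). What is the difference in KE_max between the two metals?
0.9700 eV

Using KE_max = hc/λ - φ for each metal:

Photon energy: E = hc/λ = 6.4811 eV

For material Y (φ₁ = 2.94 eV):
KE₁ = E - φ₁ = 6.4811 - 2.94 = 3.5411 eV

For alloy Z (φ₂ = 3.91 eV):
KE₂ = E - φ₂ = 6.4811 - 3.91 = 2.5711 eV

Difference:
ΔKE = KE₁ - KE₂ = 3.5411 - 2.5711 = 0.9700 eV

Note: The difference equals the difference in work functions: 3.91 - 2.94 = 0.97 eV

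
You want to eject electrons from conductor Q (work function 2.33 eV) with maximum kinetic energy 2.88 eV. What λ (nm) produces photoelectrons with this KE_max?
237.97 nm

From Einstein's equation: KE_max = hc/λ - φ

Rearranging for λ:
hc/λ = KE_max + φ
λ = hc/(KE_max + φ)

Required photon energy:
E_photon = KE_max + φ = 2.88 + 2.33 = 5.21 eV

Required wavelength:
λ = hc/E_photon = (6.626×10⁻³⁴)(3×10⁸) / (5.21 × 1.602×10⁻¹⁹)
λ = 237.97 nm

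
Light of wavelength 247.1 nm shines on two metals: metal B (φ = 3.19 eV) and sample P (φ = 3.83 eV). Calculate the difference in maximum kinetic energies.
0.6400 eV

Using KE_max = hc/λ - φ for each metal:

Photon energy: E = hc/λ = 5.0176 eV

For metal B (φ₁ = 3.19 eV):
KE₁ = E - φ₁ = 5.0176 - 3.19 = 1.8276 eV

For sample P (φ₂ = 3.83 eV):
KE₂ = E - φ₂ = 5.0176 - 3.83 = 1.1876 eV

Difference:
ΔKE = KE₁ - KE₂ = 1.8276 - 1.1876 = 0.6400 eV

Note: The difference equals the difference in work functions: 3.83 - 3.19 = 0.64 eV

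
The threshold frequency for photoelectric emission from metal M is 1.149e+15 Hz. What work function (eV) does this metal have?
4.75 eV

At the threshold frequency, photon energy equals work function:
φ = hf₀

Calculating:
φ = (6.626×10⁻³⁴ J·s)(1.149e+15 Hz)
φ = 4.75 eV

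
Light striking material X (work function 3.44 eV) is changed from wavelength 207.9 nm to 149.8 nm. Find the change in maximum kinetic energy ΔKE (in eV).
2.3130 eV

Using Einstein's equation: KE_max = hc/λ - φ

For λ₁ = 207.9 nm:
KE₁ = hc/λ₁ - φ = 5.9636 - 3.44 = 2.5236 eV

For λ₂ = 149.8 nm:
KE₂ = hc/λ₂ - φ = 8.2766 - 3.44 = 4.8366 eV

Change in KE:
ΔKE = KE₂ - KE₁ = 4.8366 - 2.5236 = 2.3130 eV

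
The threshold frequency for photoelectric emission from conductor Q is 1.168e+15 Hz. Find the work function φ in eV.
4.83 eV

At the threshold frequency, photon energy equals work function:
φ = hf₀

Calculating:
φ = (6.626×10⁻³⁴ J·s)(1.168e+15 Hz)
φ = 4.83 eV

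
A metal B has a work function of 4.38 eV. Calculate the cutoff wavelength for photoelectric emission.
283.07 nm

The threshold wavelength is when the photon energy equals the work function:
hc/λ₀ = φ

Solving for λ₀:
λ₀ = hc/φ = (6.626×10⁻³⁴ J·s)(3×10⁸ m/s) / (4.38 eV × 1.602×10⁻¹⁹ J/eV)
λ₀ = 283.07 nm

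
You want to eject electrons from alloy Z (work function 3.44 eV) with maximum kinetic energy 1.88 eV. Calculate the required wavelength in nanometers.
233.05 nm

From Einstein's equation: KE_max = hc/λ - φ

Rearranging for λ:
hc/λ = KE_max + φ
λ = hc/(KE_max + φ)

Required photon energy:
E_photon = KE_max + φ = 1.88 + 3.44 = 5.32 eV

Required wavelength:
λ = hc/E_photon = (6.626×10⁻³⁴)(3×10⁸) / (5.32 × 1.602×10⁻¹⁹)
λ = 233.05 nm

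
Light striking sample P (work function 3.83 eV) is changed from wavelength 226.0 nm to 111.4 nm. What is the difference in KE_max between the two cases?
5.6436 eV

Using Einstein's equation: KE_max = hc/λ - φ

For λ₁ = 226.0 nm:
KE₁ = hc/λ₁ - φ = 5.4860 - 3.83 = 1.6560 eV

For λ₂ = 111.4 nm:
KE₂ = hc/λ₂ - φ = 11.1296 - 3.83 = 7.2996 eV

Change in KE:
ΔKE = KE₂ - KE₁ = 7.2996 - 1.6560 = 5.6436 eV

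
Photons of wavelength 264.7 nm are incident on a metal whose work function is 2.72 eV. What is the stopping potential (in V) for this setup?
1.9640 V

The stopping potential V_s satisfies: eV_s = KE_max

First, find KE_max using Einstein's equation:
E_photon = hc/λ = 4.6840 eV
KE_max = E_photon - φ = 4.6840 - 2.72 = 1.9640 eV

Since eV_s = KE_max:
V_s = KE_max/e = 1.9640 V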